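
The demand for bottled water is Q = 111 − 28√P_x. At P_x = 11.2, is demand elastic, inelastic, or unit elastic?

elastic

At P_x = 11.2, Q = 17.2941.
dQ/dP_x = −28/(2√P_x) = −28/(2·3.3466).
Point elasticity E = (dQ/dP_x)·(P_x/Q) = -4.1833 × 11.2/17.2941 ≈ -2.709.
|E| ≈ 2.709 > 1, so demand is elastic.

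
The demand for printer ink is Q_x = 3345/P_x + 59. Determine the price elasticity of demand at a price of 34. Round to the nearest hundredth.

-0.63

At P_x = 34, Q_x = 157.3824.
dQ_x/dP_x = −3345/P_x² = −2.8936.
Point elasticity E = (dQ_x/dP_x)·(P_x/Q_x) = -2.8936 × 34/157.3824 ≈ -0.63.
|E| < 1, so demand is inelastic at this price.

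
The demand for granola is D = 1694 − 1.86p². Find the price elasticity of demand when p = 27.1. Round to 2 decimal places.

At p = 27.1, D = 327.9974.
dD/dp = −2·1.86·p = −100.812.
Point elasticity E = (dD/dp)·(p/D) = -100.812 × 27.1/327.9974 ≈ -8.33.
|E| > 1, so demand is elastic at this price.

-8.33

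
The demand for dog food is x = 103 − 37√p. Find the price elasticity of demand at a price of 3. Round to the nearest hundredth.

-0.82

At p = 3, x = 38.9141.
dx/dp = −37/(2√p) = −37/(2·1.7321).
Point elasticity E = (dx/dp)·(p/x) = -10.681 × 3/38.9141 ≈ -0.82.
|E| < 1, so demand is inelastic at this price.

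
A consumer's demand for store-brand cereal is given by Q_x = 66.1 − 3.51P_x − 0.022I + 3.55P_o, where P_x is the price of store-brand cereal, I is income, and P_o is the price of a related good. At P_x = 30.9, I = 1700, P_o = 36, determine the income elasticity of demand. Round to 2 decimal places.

Substituting, Q_x = 66.1 − 3.51(30.9) − 0.022(1700) + 3.55(36) = 66.1 − 108.459 − 37.4 + 127.8 = 48.041.
∂Q_x/∂I = −0.022, so E_I = -0.022·(1700/48.041) ≈ -0.78.
E_I < 0: inferior good.

-0.78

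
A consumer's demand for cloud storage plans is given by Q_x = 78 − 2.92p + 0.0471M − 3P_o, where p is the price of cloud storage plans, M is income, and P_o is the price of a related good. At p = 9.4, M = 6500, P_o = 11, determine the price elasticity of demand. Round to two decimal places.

-0.08

Evaluating quantity at (p, M, P_o) gives Q_x = 78 − 2.92(9.4) + 0.0471(6500) − 3(11) = 78 − 27.448 + 306.15 − 33 = 323.702.
∂Q_x/∂p = −2.92, so E_p = (−2.92)·(9.4/323.702) ≈ -0.08.
|E_p| < 1: demand is inelastic.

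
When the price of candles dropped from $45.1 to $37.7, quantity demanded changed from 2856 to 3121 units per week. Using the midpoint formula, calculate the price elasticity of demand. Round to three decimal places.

-0.496

%ΔQ = (3121 − 2856)/[(2856 + 3121)/2] = 265/2988.5 ≈ 0.0887.
%ΔP = (37.7 − 45.1)/[(45.1 + 37.7)/2] = -7.4/41.4 ≈ -0.1787.
Arc elasticity E = %ΔQ/%ΔP ≈ 0.0887/-0.1787 ≈ -0.496.
|E| < 1: demand is inelastic over this range.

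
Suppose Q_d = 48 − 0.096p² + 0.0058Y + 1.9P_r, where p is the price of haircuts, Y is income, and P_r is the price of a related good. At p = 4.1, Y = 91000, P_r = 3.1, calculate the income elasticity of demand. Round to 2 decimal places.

0.91

Evaluating quantity at (p, Y, P_r) gives Q_d = 48 − 0.096(4.1)² + 0.0058(91000) + 1.9(3.1) = 48 − 1.6138 + 527.8 + 5.89 = 580.0762.
∂Q_d/∂Y = +0.0058, so E_I = 0.0058·(91000/580.0762) ≈ 0.91.
E_I ∈ (0,1): normal good (necessity).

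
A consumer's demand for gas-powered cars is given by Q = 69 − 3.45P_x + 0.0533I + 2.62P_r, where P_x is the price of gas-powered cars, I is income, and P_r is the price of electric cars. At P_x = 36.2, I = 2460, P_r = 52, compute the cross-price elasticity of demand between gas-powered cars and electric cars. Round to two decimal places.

0.64

Q = 69 − 3.45(36.2) + 0.0533(2460) + 2.62(52) = 69 − 124.89 + 131.118 + 136.24 = 211.468.
∂Q/∂P_r = +2.62, so E_xy = 2.62·(52/211.468) ≈ 0.64.
E_xy > 0: the goods are substitutes.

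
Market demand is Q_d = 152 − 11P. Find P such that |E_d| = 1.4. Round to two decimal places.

8.06

Set −bP/(a − bP) = −1.4 ⇒ bP = 1.4(a − bP) ⇒ bP(1+1.4) = 1.4·a.
P = 1.4·152/(11·2.4) ≈ 8.06.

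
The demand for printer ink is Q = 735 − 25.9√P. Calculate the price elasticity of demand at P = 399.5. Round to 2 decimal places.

-1.19

At P = 399.5, Q = 217.3239.
dQ/dP = −25.9/(2√P) = −25.9/(2·19.9875).
Point elasticity E = (dQ/dP)·(P/Q) = -0.6479 × 399.5/217.3239 ≈ -1.19.
|E| > 1, so demand is elastic at this price.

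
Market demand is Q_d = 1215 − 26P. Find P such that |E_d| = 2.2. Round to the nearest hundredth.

Set −bP/(a − bP) = −2.2 ⇒ bP = 2.2(a − bP) ⇒ bP(1+2.2) = 2.2·a.
P = 2.2·1215/(26·3.2) ≈ 32.13.

32.13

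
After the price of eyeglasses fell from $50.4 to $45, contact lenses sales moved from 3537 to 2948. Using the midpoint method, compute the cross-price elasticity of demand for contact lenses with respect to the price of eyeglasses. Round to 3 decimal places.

%ΔQ_x = (2948 − 3537)/[(3537+2948)/2] = -589/3242.5 ≈ -0.1816.
%ΔP_y = (45 − 50.4)/[(50.4+45)/2] ≈ -0.1132.
E_xy = -0.1816/-0.1132 ≈ 1.605.
E_xy > 0, so contact lenses and eyeglasses are substitutes.

1.605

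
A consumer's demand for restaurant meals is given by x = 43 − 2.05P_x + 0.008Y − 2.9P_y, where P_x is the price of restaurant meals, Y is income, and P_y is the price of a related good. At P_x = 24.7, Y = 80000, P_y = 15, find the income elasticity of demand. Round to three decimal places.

Evaluating quantity at (P_x, Y, P_y) gives x = 43 − 2.05(24.7) + 0.008(80000) − 2.9(15) = 43 − 50.635 + 640 − 43.5 = 588.865.
∂x/∂Y = +0.008, so E_I = 0.008·(80000/588.865) ≈ 1.087.
E_I > 1: normal good (luxury).

1.087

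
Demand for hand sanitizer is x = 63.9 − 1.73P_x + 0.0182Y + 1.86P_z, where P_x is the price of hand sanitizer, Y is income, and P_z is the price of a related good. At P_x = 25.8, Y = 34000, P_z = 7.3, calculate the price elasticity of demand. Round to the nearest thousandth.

-0.068

First evaluate x: 63.9 − 1.73(25.8) + 0.0182(34000) + 1.86(7.3) = 63.9 − 44.634 + 618.8 + 13.578 = 651.644.
∂x/∂P_x = −1.73, so E_p = (−1.73)·(25.8/651.644) ≈ -0.068.
|E_p| < 1: demand is inelastic.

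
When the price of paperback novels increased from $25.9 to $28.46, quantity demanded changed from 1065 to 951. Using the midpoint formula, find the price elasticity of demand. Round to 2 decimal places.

-1.20

%Δq = (951 − 1065)/[(1065 + 951)/2] = -114/1008 ≈ -0.1131.
%Δp = (28.46 − 25.9)/[(25.9 + 28.46)/2] = 2.56/27.18 ≈ 0.0942.
Arc elasticity E = %Δq/%Δp ≈ -0.1131/0.0942 ≈ -1.20.
|E| > 1: demand is elastic over this range.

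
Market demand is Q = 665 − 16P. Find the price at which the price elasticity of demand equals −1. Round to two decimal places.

For linear demand Q = a − bP, E = −bP/(a − bP). |E| = 1 ⇒ bP = a − bP ⇒ P = a/(2b).
P = 665/(2·16) ≈ 20.78.

20.78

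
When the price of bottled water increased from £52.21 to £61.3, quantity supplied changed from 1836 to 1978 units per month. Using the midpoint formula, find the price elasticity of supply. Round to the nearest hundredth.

0.46

%ΔQ = (1978 − 1836)/[(1836 + 1978)/2] = 142/1907 ≈ 0.0745.
%ΔP = (61.3 − 52.21)/[(52.21 + 61.3)/2] = 9.09/56.755 ≈ 0.1602.
Arc elasticity E = %ΔQ/%ΔP ≈ 0.0745/0.1602 ≈ 0.46.
|E| < 1: supply is inelastic over this range.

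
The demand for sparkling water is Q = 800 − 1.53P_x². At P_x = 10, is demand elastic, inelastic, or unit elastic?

At P_x = 10, Q = 647.
dQ/dP_x = −2·1.53·P_x = −30.6.
Point elasticity E = (dQ/dP_x)·(P_x/Q) = -30.6 × 10/647 ≈ -0.473.
|E| ≈ 0.473 < 1, so demand is inelastic.

inelastic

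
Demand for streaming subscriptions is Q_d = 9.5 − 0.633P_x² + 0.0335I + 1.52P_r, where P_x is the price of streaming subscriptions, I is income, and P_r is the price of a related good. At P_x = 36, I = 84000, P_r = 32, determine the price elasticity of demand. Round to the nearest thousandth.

-0.800

Evaluating quantity at (P_x, I, P_r) gives Q_d = 9.5 − 0.633(36)² + 0.0335(84000) + 1.52(32) = 9.5 − 820.368 + 2814 + 48.64 = 2051.772.
∂Q_d/∂P_x = −2·0.633·P_x = -45.576, so E_p = -45.576·(36/2051.772) ≈ -0.800.
|E_p| < 1: demand is inelastic.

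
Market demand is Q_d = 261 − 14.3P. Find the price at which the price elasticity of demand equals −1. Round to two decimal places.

For linear demand Q_d = a − bP, E = −bP/(a − bP). |E| = 1 ⇒ bP = a − bP ⇒ P = a/(2b).
P = 261/(2·14.3) ≈ 9.13.

9.13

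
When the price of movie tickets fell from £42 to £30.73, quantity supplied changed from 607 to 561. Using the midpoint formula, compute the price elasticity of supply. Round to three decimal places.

0.254

%ΔQ = (561 − 607)/[(607 + 561)/2] = -46/584 ≈ -0.0788.
%Δp = (30.73 − 42)/[(42 + 30.73)/2] = -11.27/36.365 ≈ -0.3099.
Arc elasticity E = %ΔQ/%Δp ≈ -0.0788/-0.3099 ≈ 0.254.
|E| < 1: supply is inelastic over this range.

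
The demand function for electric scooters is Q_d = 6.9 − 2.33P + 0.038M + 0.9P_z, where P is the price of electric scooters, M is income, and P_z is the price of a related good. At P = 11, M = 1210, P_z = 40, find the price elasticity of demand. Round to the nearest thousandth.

Evaluating quantity at (P, M, P_z) gives Q_d = 6.9 − 2.33(11) + 0.038(1210) + 0.9(40) = 6.9 − 25.63 + 45.98 + 36 = 63.25.
∂Q_d/∂P = −2.33, so E_p = (−2.33)·(11/63.25) ≈ -0.405.
|E_p| < 1: demand is inelastic.

-0.405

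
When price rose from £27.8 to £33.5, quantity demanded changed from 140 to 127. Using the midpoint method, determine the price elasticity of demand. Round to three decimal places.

%ΔQ = (127 − 140)/[(140 + 127)/2] = -13/133.5 ≈ -0.0974.
%ΔP = (33.5 − 27.8)/[(27.8 + 33.5)/2] = 5.7/30.65 ≈ 0.1860.
Arc elasticity E = %ΔQ/%ΔP ≈ -0.0974/0.1860 ≈ -0.524.
|E| < 1: demand is inelastic over this range.

-0.524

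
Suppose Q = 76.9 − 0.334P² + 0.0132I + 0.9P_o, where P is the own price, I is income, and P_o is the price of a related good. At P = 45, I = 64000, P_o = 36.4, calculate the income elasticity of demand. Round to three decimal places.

Evaluating quantity at (P, I, P_o) gives Q = 76.9 − 0.334(45)² + 0.0132(64000) + 0.9(36.4) = 76.9 − 676.35 + 844.8 + 32.76 = 278.11.
∂Q/∂I = +0.0132, so E_I = 0.0132·(64000/278.11) ≈ 3.038.
E_I > 1: normal good (luxury).

3.038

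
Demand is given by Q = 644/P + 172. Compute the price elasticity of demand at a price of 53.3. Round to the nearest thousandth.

-0.066

At P = 53.3, Q = 184.0826.
dQ/dP = −644/P² = −0.2267.
Point elasticity E = (dQ/dP)·(P/Q) = -0.2267 × 53.3/184.0826 ≈ -0.066.
|E| < 1, so demand is inelastic at this price.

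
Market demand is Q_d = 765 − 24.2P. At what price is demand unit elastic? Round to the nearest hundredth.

15.81

For linear demand Q_d = a − bP, E = −bP/(a − bP). |E| = 1 ⇒ bP = a − bP ⇒ P = a/(2b).
P = 765/(2·24.2) ≈ 15.81.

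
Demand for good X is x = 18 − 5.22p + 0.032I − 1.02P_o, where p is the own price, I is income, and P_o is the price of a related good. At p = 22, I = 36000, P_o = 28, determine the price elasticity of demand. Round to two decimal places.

-0.11

Substituting, x = 18 − 5.22(22) + 0.032(36000) − 1.02(28) = 18 − 114.84 + 1152 − 28.56 = 1026.6.
∂x/∂p = −5.22, so E_p = (−5.22)·(22/1026.6) ≈ -0.11.
|E_p| < 1: demand is inelastic.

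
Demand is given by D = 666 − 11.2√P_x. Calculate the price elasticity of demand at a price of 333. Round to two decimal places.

At P_x = 333, D = 461.6192.
dD/dP_x = −11.2/(2√P_x) = −11.2/(2·18.2483).
Point elasticity E = (dD/dP_x)·(P_x/D) = -0.3069 × 333/461.6192 ≈ -0.22.
|E| < 1, so demand is inelastic at this price.

-0.22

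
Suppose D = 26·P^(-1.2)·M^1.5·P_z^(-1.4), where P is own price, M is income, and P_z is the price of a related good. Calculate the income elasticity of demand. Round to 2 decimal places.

For a Cobb–Douglas (constant-elasticity) form D = A·M^α·…, the elasticity with respect to M equals the exponent α at every point.
Here the exponent on M is 1.5, so the income elasticity of demand is 1.50.

1.50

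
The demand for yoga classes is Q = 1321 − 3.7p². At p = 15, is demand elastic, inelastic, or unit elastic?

elastic

At p = 15, Q = 488.5.
dQ/dp = −2·3.7·p = −111.
Point elasticity E = (dQ/dp)·(p/Q) = -111 × 15/488.5 ≈ -3.408.
|E| ≈ 3.408 > 1, so demand is elastic.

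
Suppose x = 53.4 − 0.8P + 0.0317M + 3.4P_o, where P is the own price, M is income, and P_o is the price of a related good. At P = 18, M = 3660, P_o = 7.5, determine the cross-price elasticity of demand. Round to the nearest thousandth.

0.141

First evaluate x: 53.4 − 0.8(18) + 0.0317(3660) + 3.4(7.5) = 53.4 − 14.4 + 116.022 + 25.5 = 180.522.
∂x/∂P_o = +3.4, so E_xy = 3.4·(7.5/180.522) ≈ 0.141.
E_xy > 0: the goods are substitutes.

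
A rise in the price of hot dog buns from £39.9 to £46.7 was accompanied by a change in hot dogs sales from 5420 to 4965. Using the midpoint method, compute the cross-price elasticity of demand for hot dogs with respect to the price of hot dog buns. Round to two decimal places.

-0.56

%ΔQ_x = (4965 − 5420)/[(5420+4965)/2] = -455/5192.5 ≈ -0.0876.
%ΔP_y = (46.7 − 39.9)/[(39.9+46.7)/2] ≈ 0.1570.
E_xy = -0.0876/0.1570 ≈ -0.56.
E_xy < 0, so hot dogs and hot dog buns are complements.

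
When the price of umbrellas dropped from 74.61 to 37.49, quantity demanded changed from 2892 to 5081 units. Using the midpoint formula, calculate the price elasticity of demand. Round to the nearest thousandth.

%Δq = (5081 − 2892)/[(2892 + 5081)/2] = 2189/3986.5 ≈ 0.5491.
%ΔP = (37.49 − 74.61)/[(74.61 + 37.49)/2] = -37.12/56.05 ≈ -0.6623.
Arc elasticity E = %Δq/%ΔP ≈ 0.5491/-0.6623 ≈ -0.829.
|E| < 1: demand is inelastic over this range.

-0.829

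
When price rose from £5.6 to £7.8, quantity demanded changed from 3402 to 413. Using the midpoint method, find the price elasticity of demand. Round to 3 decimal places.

%ΔQ = (413 − 3402)/[(3402 + 413)/2] = -2989/1907.5 ≈ -1.5670.
%Δp = (7.8 − 5.6)/[(5.6 + 7.8)/2] = 2.2/6.7 ≈ 0.3284.
Arc elasticity E = %ΔQ/%Δp ≈ -1.5670/0.3284 ≈ -4.772.
|E| > 1: demand is elastic over this range.

-4.772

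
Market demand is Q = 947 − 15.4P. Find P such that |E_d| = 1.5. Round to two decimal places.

36.90

Set −bP/(a − bP) = −1.5 ⇒ bP = 1.5(a − bP) ⇒ bP(1+1.5) = 1.5·a.
P = 1.5·947/(15.4·2.5) ≈ 36.90.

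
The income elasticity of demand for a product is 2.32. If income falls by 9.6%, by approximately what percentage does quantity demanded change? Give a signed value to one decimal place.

-22.3

%ΔQ ≈ E × %ΔI = (2.32) × (-9.6%) ≈ -22.3%.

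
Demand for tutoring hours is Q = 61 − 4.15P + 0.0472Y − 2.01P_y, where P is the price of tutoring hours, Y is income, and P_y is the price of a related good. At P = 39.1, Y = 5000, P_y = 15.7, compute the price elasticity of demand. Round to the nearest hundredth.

Evaluating quantity at (P, Y, P_y) gives Q = 61 − 4.15(39.1) + 0.0472(5000) − 2.01(15.7) = 61 − 162.265 + 236 − 31.557 = 103.178.
∂Q/∂P = −4.15, so E_p = (−4.15)·(39.1/103.178) ≈ -1.57.
|E_p| > 1: demand is elastic.

-1.57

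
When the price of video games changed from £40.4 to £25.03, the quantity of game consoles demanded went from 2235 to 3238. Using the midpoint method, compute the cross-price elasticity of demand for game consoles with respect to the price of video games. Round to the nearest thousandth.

-0.780

%ΔQ_x = (3238 − 2235)/[(2235+3238)/2] = 1003/2736.5 ≈ 0.3665.
%ΔP_y = (25.03 − 40.4)/[(40.4+25.03)/2] ≈ -0.4698.
E_xy = 0.3665/-0.4698 ≈ -0.780.
E_xy < 0, so game consoles and video games are complements.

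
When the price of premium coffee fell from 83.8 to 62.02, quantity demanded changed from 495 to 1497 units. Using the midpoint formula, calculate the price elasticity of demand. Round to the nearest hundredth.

%Δq = (1497 − 495)/[(495 + 1497)/2] = 1002/996 ≈ 1.0060.
%ΔP = (62.02 − 83.8)/[(83.8 + 62.02)/2] = -21.78/72.91 ≈ -0.2987.
Arc elasticity E = %Δq/%ΔP ≈ 1.0060/-0.2987 ≈ -3.37.
|E| > 1: demand is elastic over this range.

-3.37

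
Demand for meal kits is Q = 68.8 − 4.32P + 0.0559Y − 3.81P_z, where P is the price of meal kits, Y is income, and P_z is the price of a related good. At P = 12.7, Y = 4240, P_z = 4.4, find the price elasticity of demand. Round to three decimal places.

At the given point, Q = 68.8 − 4.32(12.7) + 0.0559(4240) − 3.81(4.4) = 68.8 − 54.864 + 237.016 − 16.764 = 234.188.
∂Q/∂P = −4.32, so E_p = (−4.32)·(12.7/234.188) ≈ -0.234.
|E_p| < 1: demand is inelastic.

-0.234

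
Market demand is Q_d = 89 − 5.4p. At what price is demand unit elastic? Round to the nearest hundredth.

For linear demand Q_d = a − bp, E = −bp/(a − bp). |E| = 1 ⇒ bp = a − bp ⇒ p = a/(2b).
p = 89/(2·5.4) ≈ 8.24.

8.24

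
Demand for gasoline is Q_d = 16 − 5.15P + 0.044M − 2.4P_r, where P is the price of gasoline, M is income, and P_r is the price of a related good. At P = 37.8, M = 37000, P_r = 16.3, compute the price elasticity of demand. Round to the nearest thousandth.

-0.138

First evaluate Q_d: 16 − 5.15(37.8) + 0.044(37000) − 2.4(16.3) = 16 − 194.67 + 1628 − 39.12 = 1410.21.
∂Q_d/∂P = −5.15, so E_p = (−5.15)·(37.8/1410.21) ≈ -0.138.
|E_p| < 1: demand is inelastic.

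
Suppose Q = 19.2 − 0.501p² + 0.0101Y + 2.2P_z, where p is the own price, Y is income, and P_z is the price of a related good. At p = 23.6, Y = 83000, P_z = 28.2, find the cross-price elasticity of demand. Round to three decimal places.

At the given point, Q = 19.2 − 0.501(23.6)² + 0.0101(83000) + 2.2(28.2) = 19.2 − 279.037 + 838.3 + 62.04 = 640.503.
∂Q/∂P_z = +2.2, so E_xy = 2.2·(28.2/640.503) ≈ 0.097.
E_xy > 0: the goods are substitutes.

0.097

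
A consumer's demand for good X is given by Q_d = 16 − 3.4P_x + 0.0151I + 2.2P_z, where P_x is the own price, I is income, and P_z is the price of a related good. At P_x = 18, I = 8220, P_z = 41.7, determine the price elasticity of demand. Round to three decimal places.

Q_d = 16 − 3.4(18) + 0.0151(8220) + 2.2(41.7) = 16 − 61.2 + 124.122 + 91.74 = 170.662.
∂Q_d/∂P_x = −3.4, so E_p = (−3.4)·(18/170.662) ≈ -0.359.
|E_p| < 1: demand is inelastic.

-0.359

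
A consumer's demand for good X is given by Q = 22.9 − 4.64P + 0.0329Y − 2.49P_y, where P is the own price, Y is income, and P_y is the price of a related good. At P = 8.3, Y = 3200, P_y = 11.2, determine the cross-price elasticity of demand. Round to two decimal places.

Evaluating quantity at (P, Y, P_y) gives Q = 22.9 − 4.64(8.3) + 0.0329(3200) − 2.49(11.2) = 22.9 − 38.512 + 105.28 − 27.888 = 61.78.
∂Q/∂P_y = −2.49, so E_xy = -2.49·(11.2/61.78) ≈ -0.45.
E_xy < 0: the goods are complements.

-0.45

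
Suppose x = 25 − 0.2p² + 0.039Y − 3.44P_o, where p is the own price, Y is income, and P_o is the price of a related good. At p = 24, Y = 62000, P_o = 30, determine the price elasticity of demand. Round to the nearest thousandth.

-0.104

Substituting, x = 25 − 0.2(24)² + 0.039(62000) − 3.44(30) = 25 − 115.2 + 2418 − 103.2 = 2224.6.
∂x/∂p = −2·0.2·p = -9.6, so E_p = -9.6·(24/2224.6) ≈ -0.104.
|E_p| < 1: demand is inelastic.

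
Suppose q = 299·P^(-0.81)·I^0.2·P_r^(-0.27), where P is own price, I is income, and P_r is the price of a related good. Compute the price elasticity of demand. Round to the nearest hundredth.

-0.81

For a Cobb–Douglas (constant-elasticity) form q = A·P^α·…, the elasticity with respect to P equals the exponent α at every point.
Here the exponent on P is -0.81, so the price elasticity of demand is -0.81.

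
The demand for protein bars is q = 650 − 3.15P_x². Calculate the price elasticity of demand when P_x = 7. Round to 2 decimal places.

-0.62

At P_x = 7, q = 495.65.
dq/dP_x = −2·3.15·P_x = −44.1.
Point elasticity E = (dq/dP_x)·(P_x/q) = -44.1 × 7/495.65 ≈ -0.62.
|E| < 1, so demand is inelastic at this price.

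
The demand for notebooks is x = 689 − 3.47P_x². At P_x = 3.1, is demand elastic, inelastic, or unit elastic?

inelastic

At P_x = 3.1, x = 655.6533.
dx/dP_x = −2·3.47·P_x = −21.514.
Point elasticity E = (dx/dP_x)·(P_x/x) = -21.514 × 3.1/655.6533 ≈ -0.102.
|E| ≈ 0.102 < 1, so demand is inelastic.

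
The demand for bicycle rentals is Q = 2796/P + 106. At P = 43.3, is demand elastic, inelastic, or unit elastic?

inelastic

At P = 43.3, Q = 170.5727.
dQ/dP = −2796/P² = −1.4913.
Point elasticity E = (dQ/dP)·(P/Q) = -1.4913 × 43.3/170.5727 ≈ -0.379.
|E| ≈ 0.379 < 1, so demand is inelastic.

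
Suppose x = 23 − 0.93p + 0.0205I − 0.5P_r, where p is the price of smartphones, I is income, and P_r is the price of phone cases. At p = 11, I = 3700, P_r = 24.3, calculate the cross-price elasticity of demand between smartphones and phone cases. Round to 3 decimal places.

-0.159

First evaluate x: 23 − 0.93(11) + 0.0205(3700) − 0.5(24.3) = 23 − 10.23 + 75.85 − 12.15 = 76.47.
∂x/∂P_r = −0.5, so E_xy = -0.5·(24.3/76.47) ≈ -0.159.
E_xy < 0: the goods are complements.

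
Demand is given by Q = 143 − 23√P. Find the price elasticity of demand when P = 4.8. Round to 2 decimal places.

-0.27

At P = 4.8, Q = 92.6095.
dQ/dP = −23/(2√P) = −23/(2·2.1909).
Point elasticity E = (dQ/dP)·(P/Q) = -5.249 × 4.8/92.6095 ≈ -0.27.
|E| < 1, so demand is inelastic at this price.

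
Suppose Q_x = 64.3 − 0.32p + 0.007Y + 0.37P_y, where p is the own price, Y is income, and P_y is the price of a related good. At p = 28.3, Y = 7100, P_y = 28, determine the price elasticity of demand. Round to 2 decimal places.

Substituting, Q_x = 64.3 − 0.32(28.3) + 0.007(7100) + 0.37(28) = 64.3 − 9.056 + 49.7 + 10.36 = 115.304.
∂Q_x/∂p = −0.32, so E_p = (−0.32)·(28.3/115.304) ≈ -0.08.
|E_p| < 1: demand is inelastic.

-0.08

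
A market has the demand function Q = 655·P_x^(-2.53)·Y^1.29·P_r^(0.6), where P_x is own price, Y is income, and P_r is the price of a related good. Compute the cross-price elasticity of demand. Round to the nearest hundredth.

0.60

For a Cobb–Douglas (constant-elasticity) form Q = A·P_r^α·…, the elasticity with respect to P_r equals the exponent α at every point.
Here the exponent on P_r is 0.6, so the cross-price elasticity of demand is 0.60.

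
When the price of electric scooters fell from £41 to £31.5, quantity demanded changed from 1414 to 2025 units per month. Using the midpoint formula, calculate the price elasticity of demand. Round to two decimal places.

-1.36

%Δq = (2025 − 1414)/[(1414 + 2025)/2] = 611/1719.5 ≈ 0.3553.
%ΔP = (31.5 − 41)/[(41 + 31.5)/2] = -9.5/36.25 ≈ -0.2621.
Arc elasticity E = %Δq/%ΔP ≈ 0.3553/-0.2621 ≈ -1.36.
|E| > 1: demand is elastic over this range.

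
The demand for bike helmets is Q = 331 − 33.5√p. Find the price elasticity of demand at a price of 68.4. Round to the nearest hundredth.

At p = 68.4, Q = 53.9406.
dQ/dp = −33.5/(2√p) = −33.5/(2·8.2704).
Point elasticity E = (dQ/dp)·(p/Q) = -2.0253 × 68.4/53.9406 ≈ -2.57.
|E| > 1, so demand is elastic at this price.

-2.57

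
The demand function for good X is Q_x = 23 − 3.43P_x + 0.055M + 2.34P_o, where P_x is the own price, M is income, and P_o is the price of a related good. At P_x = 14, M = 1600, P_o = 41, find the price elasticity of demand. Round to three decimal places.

Evaluating quantity at (P_x, M, P_o) gives Q_x = 23 − 3.43(14) + 0.055(1600) + 2.34(41) = 23 − 48.02 + 88 + 95.94 = 158.92.
∂Q_x/∂P_x = −3.43, so E_p = (−3.43)·(14/158.92) ≈ -0.302.
|E_p| < 1: demand is inelastic.

-0.302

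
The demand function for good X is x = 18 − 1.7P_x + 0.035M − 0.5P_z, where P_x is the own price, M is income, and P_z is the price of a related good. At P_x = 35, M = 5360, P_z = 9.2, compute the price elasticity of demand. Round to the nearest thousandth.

Evaluating quantity at (P_x, M, P_z) gives x = 18 − 1.7(35) + 0.035(5360) − 0.5(9.2) = 18 − 59.5 + 187.6 − 4.6 = 141.5.
∂x/∂P_x = −1.7, so E_p = (−1.7)·(35/141.5) ≈ -0.420.
|E_p| < 1: demand is inelastic.

-0.420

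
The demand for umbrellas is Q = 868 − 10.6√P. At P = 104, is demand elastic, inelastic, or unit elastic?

At P = 104, Q = 759.9008.
dQ/dP = −10.6/(2√P) = −10.6/(2·10.198).
Point elasticity E = (dQ/dP)·(P/Q) = -0.5197 × 104/759.9008 ≈ -0.071.
|E| ≈ 0.071 < 1, so demand is inelastic.

inelastic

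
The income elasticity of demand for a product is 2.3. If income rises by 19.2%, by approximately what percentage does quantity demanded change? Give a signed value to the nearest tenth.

%ΔQ ≈ E × %ΔI = (2.3) × (19.2%) ≈ 44.2%.

44.2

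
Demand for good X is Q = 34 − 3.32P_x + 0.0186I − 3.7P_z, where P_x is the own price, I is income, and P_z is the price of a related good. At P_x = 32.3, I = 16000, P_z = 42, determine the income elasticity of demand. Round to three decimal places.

4.315

Q = 34 − 3.32(32.3) + 0.0186(16000) − 3.7(42) = 34 − 107.236 + 297.6 − 155.4 = 68.964.
∂Q/∂I = +0.0186, so E_I = 0.0186·(16000/68.964) ≈ 4.315.
E_I > 1: normal good (luxury).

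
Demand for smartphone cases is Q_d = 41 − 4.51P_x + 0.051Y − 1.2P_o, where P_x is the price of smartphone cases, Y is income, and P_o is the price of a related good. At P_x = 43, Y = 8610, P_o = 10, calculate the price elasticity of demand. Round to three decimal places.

-0.707

At the given point, Q_d = 41 − 4.51(43) + 0.051(8610) − 1.2(10) = 41 − 193.93 + 439.11 − 12 = 274.18.
∂Q_d/∂P_x = −4.51, so E_p = (−4.51)·(43/274.18) ≈ -0.707.
|E_p| < 1: demand is inelastic.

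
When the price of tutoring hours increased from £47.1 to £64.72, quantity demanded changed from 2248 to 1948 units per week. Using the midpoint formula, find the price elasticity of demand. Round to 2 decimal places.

-0.45

%ΔQ = (1948 − 2248)/[(2248 + 1948)/2] = -300/2098 ≈ -0.1430.
%ΔP = (64.72 − 47.1)/[(47.1 + 64.72)/2] = 17.62/55.91 ≈ 0.3151.
Arc elasticity E = %ΔQ/%ΔP ≈ -0.1430/0.3151 ≈ -0.45.
|E| < 1: demand is inelastic over this range.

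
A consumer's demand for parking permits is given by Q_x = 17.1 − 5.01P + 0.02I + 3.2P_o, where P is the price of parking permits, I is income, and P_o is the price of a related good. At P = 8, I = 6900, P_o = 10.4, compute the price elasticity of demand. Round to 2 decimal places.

At the given point, Q_x = 17.1 − 5.01(8) + 0.02(6900) + 3.2(10.4) = 17.1 − 40.08 + 138 + 33.28 = 148.3.
∂Q_x/∂P = −5.01, so E_p = (−5.01)·(8/148.3) ≈ -0.27.
|E_p| < 1: demand is inelastic.

-0.27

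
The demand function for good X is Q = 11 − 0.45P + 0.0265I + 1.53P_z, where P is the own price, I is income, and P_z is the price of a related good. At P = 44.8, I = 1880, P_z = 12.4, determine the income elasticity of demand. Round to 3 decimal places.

0.835

At the given point, Q = 11 − 0.45(44.8) + 0.0265(1880) + 1.53(12.4) = 11 − 20.16 + 49.82 + 18.972 = 59.632.
∂Q/∂I = +0.0265, so E_I = 0.0265·(1880/59.632) ≈ 0.835.
E_I ∈ (0,1): normal good (necessity).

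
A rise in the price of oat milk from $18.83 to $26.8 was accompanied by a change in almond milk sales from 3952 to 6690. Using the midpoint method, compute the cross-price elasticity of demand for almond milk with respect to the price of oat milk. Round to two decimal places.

1.47

%ΔQ_x = (6690 − 3952)/[(3952+6690)/2] = 2738/5321 ≈ 0.5146.
%ΔP_y = (26.8 − 18.83)/[(18.83+26.8)/2] ≈ 0.3493.
E_xy = 0.5146/0.3493 ≈ 1.47.
E_xy > 0, so almond milk and oat milk are substitutes.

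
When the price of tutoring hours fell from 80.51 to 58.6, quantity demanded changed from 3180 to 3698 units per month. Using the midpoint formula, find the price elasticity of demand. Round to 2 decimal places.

%Δq = (3698 − 3180)/[(3180 + 3698)/2] = 518/3439 ≈ 0.1506.
%Δp = (58.6 − 80.51)/[(80.51 + 58.6)/2] = -21.91/69.555 ≈ -0.3150.
Arc elasticity E = %Δq/%Δp ≈ 0.1506/-0.3150 ≈ -0.48.
|E| < 1: demand is inelastic over this range.

-0.48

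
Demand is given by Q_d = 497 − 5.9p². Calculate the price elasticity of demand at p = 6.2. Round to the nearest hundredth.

-1.68

At p = 6.2, Q_d = 270.204.
dQ_d/dp = −2·5.9·p = −73.16.
Point elasticity E = (dQ_d/dp)·(p/Q_d) = -73.16 × 6.2/270.204 ≈ -1.68.
|E| > 1, so demand is elastic at this price.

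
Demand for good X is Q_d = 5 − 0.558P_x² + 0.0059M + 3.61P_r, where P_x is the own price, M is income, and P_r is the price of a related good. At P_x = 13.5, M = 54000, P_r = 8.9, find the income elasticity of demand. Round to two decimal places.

1.25

Q_d = 5 − 0.558(13.5)² + 0.0059(54000) + 3.61(8.9) = 5 − 101.6955 + 318.6 + 32.129 = 254.0335.
∂Q_d/∂M = +0.0059, so E_I = 0.0059·(54000/254.0335) ≈ 1.25.
E_I > 1: normal good (luxury).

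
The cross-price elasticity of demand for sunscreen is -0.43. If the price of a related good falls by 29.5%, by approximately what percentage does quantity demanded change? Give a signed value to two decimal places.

%ΔQ ≈ E × %ΔP_y = (-0.43) × (-29.5%) ≈ 12.69%.

12.69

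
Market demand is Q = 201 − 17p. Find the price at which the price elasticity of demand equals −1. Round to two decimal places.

For linear demand Q = a − bp, E = −bp/(a − bp). |E| = 1 ⇒ bp = a − bp ⇒ p = a/(2b).
p = 201/(2·17) ≈ 5.91.

5.91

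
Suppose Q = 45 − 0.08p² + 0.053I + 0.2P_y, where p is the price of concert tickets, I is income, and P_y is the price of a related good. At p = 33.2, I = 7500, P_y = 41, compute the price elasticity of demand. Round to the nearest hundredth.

-0.49

At the given point, Q = 45 − 0.08(33.2)² + 0.053(7500) + 0.2(41) = 45 − 88.1792 + 397.5 + 8.2 = 362.5208.
∂Q/∂p = −2·0.08·p = -5.312, so E_p = -5.312·(33.2/362.5208) ≈ -0.49.
|E_p| < 1: demand is inelastic.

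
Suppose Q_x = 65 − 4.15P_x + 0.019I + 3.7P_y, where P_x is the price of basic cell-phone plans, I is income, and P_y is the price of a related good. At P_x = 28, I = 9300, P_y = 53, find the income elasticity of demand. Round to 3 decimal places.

At the given point, Q_x = 65 − 4.15(28) + 0.019(9300) + 3.7(53) = 65 − 116.2 + 176.7 + 196.1 = 321.6.
∂Q_x/∂I = +0.019, so E_I = 0.019·(9300/321.6) ≈ 0.549.
E_I ∈ (0,1): normal good (necessity).

0.549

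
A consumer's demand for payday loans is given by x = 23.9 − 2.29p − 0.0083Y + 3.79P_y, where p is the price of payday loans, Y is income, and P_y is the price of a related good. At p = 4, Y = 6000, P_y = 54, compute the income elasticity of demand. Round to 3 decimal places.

First evaluate x: 23.9 − 2.29(4) − 0.0083(6000) + 3.79(54) = 23.9 − 9.16 − 49.8 + 204.66 = 169.6.
∂x/∂Y = −0.0083, so E_I = -0.0083·(6000/169.6) ≈ -0.294.
E_I < 0: inferior good.

-0.294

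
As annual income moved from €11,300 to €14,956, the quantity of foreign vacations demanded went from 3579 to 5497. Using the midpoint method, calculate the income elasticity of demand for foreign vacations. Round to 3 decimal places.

1.518

%ΔQ = (5497 − 3579)/[(3579+5497)/2] = 1918/4538 ≈ 0.4227.
%ΔI = (14,956 − 11,300)/[(11,300+14,956)/2] = 3656/13128 ≈ 0.2785.
E_I = %ΔQ/%ΔI ≈ 1.518.
E_I > 1: normal good (luxury).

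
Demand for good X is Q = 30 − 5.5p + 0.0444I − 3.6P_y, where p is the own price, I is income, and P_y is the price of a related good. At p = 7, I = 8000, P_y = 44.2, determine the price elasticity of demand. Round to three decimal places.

First evaluate Q: 30 − 5.5(7) + 0.0444(8000) − 3.6(44.2) = 30 − 38.5 + 355.2 − 159.12 = 187.58.
∂Q/∂p = −5.5, so E_p = (−5.5)·(7/187.58) ≈ -0.205.
|E_p| < 1: demand is inelastic.

-0.205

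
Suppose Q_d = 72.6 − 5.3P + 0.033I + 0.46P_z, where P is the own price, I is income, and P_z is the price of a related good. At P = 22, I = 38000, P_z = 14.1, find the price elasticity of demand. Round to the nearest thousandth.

-0.096

Substituting, Q_d = 72.6 − 5.3(22) + 0.033(38000) + 0.46(14.1) = 72.6 − 116.6 + 1254 + 6.486 = 1216.486.
∂Q_d/∂P = −5.3, so E_p = (−5.3)·(22/1216.486) ≈ -0.096.
|E_p| < 1: demand is inelastic.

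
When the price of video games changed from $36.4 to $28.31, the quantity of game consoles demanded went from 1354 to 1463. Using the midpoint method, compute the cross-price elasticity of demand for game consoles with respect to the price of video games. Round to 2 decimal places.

-0.31

%ΔQ_x = (1463 − 1354)/[(1354+1463)/2] = 109/1408.5 ≈ 0.0774.
%ΔP_y = (28.31 − 36.4)/[(36.4+28.31)/2] ≈ -0.2500.
E_xy = 0.0774/-0.2500 ≈ -0.31.
E_xy < 0, so game consoles and video games are complements.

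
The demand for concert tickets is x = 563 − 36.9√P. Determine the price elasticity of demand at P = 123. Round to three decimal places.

-1.331

At P = 123, x = 153.7592.
dx/dP = −36.9/(2√P) = −36.9/(2·11.0905).
Point elasticity E = (dx/dP)·(P/x) = -1.6636 × 123/153.7592 ≈ -1.331.
|E| > 1, so demand is elastic at this price.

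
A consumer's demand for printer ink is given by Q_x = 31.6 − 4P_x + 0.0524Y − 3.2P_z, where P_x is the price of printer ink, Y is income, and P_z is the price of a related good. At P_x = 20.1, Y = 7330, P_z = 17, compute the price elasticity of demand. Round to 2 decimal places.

Q_x = 31.6 − 4(20.1) + 0.0524(7330) − 3.2(17) = 31.6 − 80.4 + 384.092 − 54.4 = 280.892.
∂Q_x/∂P_x = −4, so E_p = (−4)·(20.1/280.892) ≈ -0.29.
|E_p| < 1: demand is inelastic.

-0.29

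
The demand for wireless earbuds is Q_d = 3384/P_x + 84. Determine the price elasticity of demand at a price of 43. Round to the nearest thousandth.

At P_x = 43, Q_d = 162.6977.
dQ_d/dP_x = −3384/P_x² = −1.8302.
Point elasticity E = (dQ_d/dP_x)·(P_x/Q_d) = -1.8302 × 43/162.6977 ≈ -0.484.
|E| < 1, so demand is inelastic at this price.

-0.484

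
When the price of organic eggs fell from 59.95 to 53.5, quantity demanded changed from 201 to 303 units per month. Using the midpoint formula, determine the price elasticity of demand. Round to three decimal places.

%Δq = (303 − 201)/[(201 + 303)/2] = 102/252 ≈ 0.4048.
%ΔP = (53.5 − 59.95)/[(59.95 + 53.5)/2] = -6.45/56.725 ≈ -0.1137.
Arc elasticity E = %Δq/%ΔP ≈ 0.4048/-0.1137 ≈ -3.560.
|E| > 1: demand is elastic over this range.

-3.560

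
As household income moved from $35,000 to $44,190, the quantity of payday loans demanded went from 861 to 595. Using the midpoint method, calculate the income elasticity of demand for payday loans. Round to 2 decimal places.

-1.57

%ΔQ = (595 − 861)/[(861+595)/2] = -266/728 ≈ -0.3654.
%ΔI = (44,190 − 35,000)/[(35,000+44,190)/2] = 9190/39595 ≈ 0.2321.
E_I = %ΔQ/%ΔI ≈ -1.57.
E_I < 0: inferior good.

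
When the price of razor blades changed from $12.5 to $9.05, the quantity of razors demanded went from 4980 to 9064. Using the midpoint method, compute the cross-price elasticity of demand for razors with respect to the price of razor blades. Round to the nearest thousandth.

-1.816

%ΔQ_x = (9064 − 4980)/[(4980+9064)/2] = 4084/7022 ≈ 0.5816.
%ΔP_y = (9.05 − 12.5)/[(12.5+9.05)/2] ≈ -0.3202.
E_xy = 0.5816/-0.3202 ≈ -1.816.
E_xy < 0, so razors and razor blades are complements.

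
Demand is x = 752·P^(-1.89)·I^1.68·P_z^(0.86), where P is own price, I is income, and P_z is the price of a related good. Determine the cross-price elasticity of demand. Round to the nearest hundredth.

For a Cobb–Douglas (constant-elasticity) form x = A·P_z^α·…, the elasticity with respect to P_z equals the exponent α at every point.
Here the exponent on P_z is 0.86, so the cross-price elasticity of demand is 0.86.

0.86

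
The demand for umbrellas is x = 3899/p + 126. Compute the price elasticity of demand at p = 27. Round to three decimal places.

At p = 27, x = 270.4074.
dx/dp = −3899/p² = −5.3484.
Point elasticity E = (dx/dp)·(p/x) = -5.3484 × 27/270.4074 ≈ -0.534.
|E| < 1, so demand is inelastic at this price.

-0.534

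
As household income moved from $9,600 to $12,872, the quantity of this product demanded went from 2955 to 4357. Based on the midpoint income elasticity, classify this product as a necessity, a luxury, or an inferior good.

%ΔQ = (4357 − 2955)/[(2955+4357)/2] = 1402/3656 ≈ 0.3835.
%ΔI = (12,872 − 9,600)/[(9,600+12,872)/2] = 3272/11236 ≈ 0.2912.
E_I = %ΔQ/%ΔI ≈ 1.317.
E_I > 1: normal good (luxury).

luxury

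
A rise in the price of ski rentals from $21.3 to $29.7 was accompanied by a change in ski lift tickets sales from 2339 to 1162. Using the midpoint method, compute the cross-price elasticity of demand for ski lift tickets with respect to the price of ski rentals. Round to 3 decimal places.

%ΔQ_x = (1162 − 2339)/[(2339+1162)/2] = -1177/1750.5 ≈ -0.6724.
%ΔP_y = (29.7 − 21.3)/[(21.3+29.7)/2] ≈ 0.3294.
E_xy = -0.6724/0.3294 ≈ -2.041.
E_xy < 0, so ski lift tickets and ski rentals are complements.

-2.041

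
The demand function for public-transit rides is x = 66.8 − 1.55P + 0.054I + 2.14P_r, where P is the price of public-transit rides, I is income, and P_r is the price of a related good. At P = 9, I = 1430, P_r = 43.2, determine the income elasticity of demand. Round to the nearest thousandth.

0.347

At the given point, x = 66.8 − 1.55(9) + 0.054(1430) + 2.14(43.2) = 66.8 − 13.95 + 77.22 + 92.448 = 222.518.
∂x/∂I = +0.054, so E_I = 0.054·(1430/222.518) ≈ 0.347.
E_I ∈ (0,1): normal good (necessity).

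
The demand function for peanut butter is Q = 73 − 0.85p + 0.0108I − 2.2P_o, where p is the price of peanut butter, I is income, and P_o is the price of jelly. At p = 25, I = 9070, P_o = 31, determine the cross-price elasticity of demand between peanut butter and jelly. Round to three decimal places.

-0.837

At the given point, Q = 73 − 0.85(25) + 0.0108(9070) − 2.2(31) = 73 − 21.25 + 97.956 − 68.2 = 81.506.
∂Q/∂P_o = −2.2, so E_xy = -2.2·(31/81.506) ≈ -0.837.
E_xy < 0: the goods are complements.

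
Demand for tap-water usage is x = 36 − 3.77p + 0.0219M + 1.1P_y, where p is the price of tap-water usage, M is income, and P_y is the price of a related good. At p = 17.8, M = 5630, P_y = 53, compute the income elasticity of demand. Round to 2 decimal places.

x = 36 − 3.77(17.8) + 0.0219(5630) + 1.1(53) = 36 − 67.106 + 123.297 + 58.3 = 150.491.
∂x/∂M = +0.0219, so E_I = 0.0219·(5630/150.491) ≈ 0.82.
E_I ∈ (0,1): normal good (necessity).

0.82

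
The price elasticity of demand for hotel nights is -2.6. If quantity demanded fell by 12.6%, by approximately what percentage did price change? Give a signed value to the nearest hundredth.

%ΔQ ≈ E × %ΔP ⇒ %ΔP = %ΔQ / E = (-12.6%)/(-2.6) ≈ 4.85%.

4.85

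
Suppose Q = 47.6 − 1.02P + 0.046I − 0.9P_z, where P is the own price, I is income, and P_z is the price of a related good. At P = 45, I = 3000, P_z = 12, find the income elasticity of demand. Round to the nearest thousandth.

1.071

At the given point, Q = 47.6 − 1.02(45) + 0.046(3000) − 0.9(12) = 47.6 − 45.9 + 138 − 10.8 = 128.9.
∂Q/∂I = +0.046, so E_I = 0.046·(3000/128.9) ≈ 1.071.
E_I > 1: normal good (luxury).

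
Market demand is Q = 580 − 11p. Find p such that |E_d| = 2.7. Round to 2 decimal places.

38.48

Set −bp/(a − bp) = −2.7 ⇒ bp = 2.7(a − bp) ⇒ bp(1+2.7) = 2.7·a.
p = 2.7·580/(11·3.7) ≈ 38.48.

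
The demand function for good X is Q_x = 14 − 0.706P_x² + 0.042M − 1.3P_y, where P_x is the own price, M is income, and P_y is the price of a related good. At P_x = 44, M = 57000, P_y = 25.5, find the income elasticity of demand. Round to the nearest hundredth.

At the given point, Q_x = 14 − 0.706(44)² + 0.042(57000) − 1.3(25.5) = 14 − 1366.816 + 2394 − 33.15 = 1008.034.
∂Q_x/∂M = +0.042, so E_I = 0.042·(57000/1008.034) ≈ 2.37.
E_I > 1: normal good (luxury).

2.37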